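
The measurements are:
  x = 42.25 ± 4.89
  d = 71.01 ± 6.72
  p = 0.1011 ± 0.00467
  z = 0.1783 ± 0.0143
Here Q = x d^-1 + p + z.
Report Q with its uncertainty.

Let w = x·d^-1 = 0.5950. δw/w = √((1·δx/x)² + (-1·δd/d)²) = √(0.0134 + 0.00896) = 0.150, so δw = 0.0890.
Q = w + p + z: δQ = √(δw² + δp² + δz²) = √(0.00791 + 2.18e-05 + 0.000204) = 0.0902
Q = 0.8744.

0.8744 ± 0.0902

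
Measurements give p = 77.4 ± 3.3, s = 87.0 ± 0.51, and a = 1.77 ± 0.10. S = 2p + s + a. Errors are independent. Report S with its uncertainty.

244 ± 6.62

Each term contributes (cᵢ δxᵢ)² to (δS)²:
  (2·δp)² = 43.6;  (δs)² = 0.260;  (δa)² = 0.0100
δS = √(43.8) = 6.62
S = 244.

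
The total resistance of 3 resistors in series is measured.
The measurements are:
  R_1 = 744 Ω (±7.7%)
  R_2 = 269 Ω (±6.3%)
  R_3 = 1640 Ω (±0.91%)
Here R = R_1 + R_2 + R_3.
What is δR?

Each term contributes (cᵢ δxᵢ)² to (δR)²:
  (δR_1)² = 3280;  (δR_2)² = 287;  (δR_3)² = 223
δR = √(3790) = 61.6 Ω

61.6 Ω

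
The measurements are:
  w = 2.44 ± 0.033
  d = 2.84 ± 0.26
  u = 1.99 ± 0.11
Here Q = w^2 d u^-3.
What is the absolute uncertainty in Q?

0.411

Q is a product of powers, so relative uncertainties combine in quadrature:
  (2·δw/w)² = (2×0.0135)² = 0.000732;  (1·δd/d)² = (1×0.0915)² = 0.00838;  (-3·δu/u)² = (-3×0.0553)² = 0.0275
δQ/Q = √(0.0366) = 0.191
Q = 2.15, so δQ = 0.191 × 2.15 = 0.411.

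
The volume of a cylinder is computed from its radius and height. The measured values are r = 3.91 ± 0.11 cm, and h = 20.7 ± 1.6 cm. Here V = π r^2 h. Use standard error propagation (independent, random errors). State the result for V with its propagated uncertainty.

994 ± 95.1 cm^3

Relative error in a monomial: (δV/V)² = Σ (nᵢ · δxᵢ/xᵢ)².
  (2·δr/r)² = (2×0.0281)² = 0.00317;  (1·δh/h)² = (1×0.0773)² = 0.00597
δV/V = √(0.00914) = 0.0956
V = 994 cm^3, so δV = 0.0956 × 994 = 95.1 cm^3.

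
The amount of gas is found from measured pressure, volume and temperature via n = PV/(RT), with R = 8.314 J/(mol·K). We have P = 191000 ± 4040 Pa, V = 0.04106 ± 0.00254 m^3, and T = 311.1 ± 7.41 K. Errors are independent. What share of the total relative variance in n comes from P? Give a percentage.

(δn/n)² = (1·δP/P)² + (1·δV/V)² + (-1·δT/T)²
  P term: (1×0.0212)² = 0.000447
  V term: (1×0.0619)² = 0.00383
  T term: (-1×0.0238)² = 0.000567
Total = 0.00484. Share from P = 0.000447/0.00484 = 0.0924.

9.24%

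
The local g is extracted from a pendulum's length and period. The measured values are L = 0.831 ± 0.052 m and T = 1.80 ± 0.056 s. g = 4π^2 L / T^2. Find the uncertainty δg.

For a monomial g ∝ L, T^-2, fractional errors add in quadrature:
  (1·δL/L)² = (1×0.0626)² = 0.00392;  (-2·δT/T)² = (-2×0.0311)² = 0.00387
δg/g = √(0.00779) = 0.0882
g = 10.1 m/s^2, so δg = 0.0882 × 10.1 = 0.894 m/s^2.

0.894 m/s^2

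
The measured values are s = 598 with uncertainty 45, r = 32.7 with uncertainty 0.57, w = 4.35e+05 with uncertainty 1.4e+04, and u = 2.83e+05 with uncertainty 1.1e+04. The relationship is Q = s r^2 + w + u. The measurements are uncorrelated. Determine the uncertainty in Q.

Let p = s·r^2 = 6.39e+05. δp/p = √((1·δs/s)² + (2·δr/r)²) = √(0.00566 + 0.00122) = 0.0829, so δp = 53000.
Q = p + w + u: δQ = √(δp² + δw² + δu²) = √(2.81e+09 + 1.96e+08 + 1.21e+08) = 55900

55900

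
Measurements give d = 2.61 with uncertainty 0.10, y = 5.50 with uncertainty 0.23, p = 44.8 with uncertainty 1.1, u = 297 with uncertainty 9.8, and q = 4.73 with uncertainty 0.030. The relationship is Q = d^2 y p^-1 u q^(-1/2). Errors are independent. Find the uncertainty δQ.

Since Q is a product/quotient, work with relative uncertainties:
  (2·δd/d)² = (2×0.0383)² = 0.00587;  (1·δy/y)² = (1×0.0418)² = 0.00175;  (-1·δp/p)² = (-1×0.0246)² = 0.000603;  (1·δu/u)² = (1×0.0330)² = 0.00109;  (−½·δq/q)² = (-0.5×0.00634)² = 1.01e-05
δQ/Q = √(0.00932) = 0.0966
Q = 114, so δQ = 0.0966 × 114 = 11.0.

11.0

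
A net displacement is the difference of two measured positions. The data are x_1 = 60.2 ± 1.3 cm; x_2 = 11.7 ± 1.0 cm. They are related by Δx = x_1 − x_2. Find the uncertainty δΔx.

Sums and differences: (δΔx)² = Σ (cᵢ δxᵢ)².
  (δx_1)² = 1.69;  (δx_2)² = 1.00
δΔx = √(2.69) = 1.64 cm

1.64 cm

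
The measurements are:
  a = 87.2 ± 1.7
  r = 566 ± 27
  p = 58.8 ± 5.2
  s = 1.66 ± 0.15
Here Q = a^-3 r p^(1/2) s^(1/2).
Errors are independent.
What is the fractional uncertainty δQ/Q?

0.0985

Since Q is a product/quotient, work with relative uncertainties:
  (-3·δa/a)² = (-3×0.0195)² = 0.00342;  (1·δr/r)² = (1×0.0477)² = 0.00228;  (½·δp/p)² = (0.5×0.0884)² = 0.00196;  (½·δs/s)² = (0.5×0.0904)² = 0.00204
δQ/Q = √(0.00969) = 0.0985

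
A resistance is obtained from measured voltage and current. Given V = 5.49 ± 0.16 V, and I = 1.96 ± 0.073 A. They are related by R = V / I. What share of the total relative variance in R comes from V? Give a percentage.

38.0%

(δR/R)² = (1·δV/V)² + (-1·δI/I)²
  V term: (1×0.0291)² = 0.000849
  I term: (-1×0.0372)² = 0.00139
Total = 0.00224. Share from V = 0.000849/0.00224 = 0.380.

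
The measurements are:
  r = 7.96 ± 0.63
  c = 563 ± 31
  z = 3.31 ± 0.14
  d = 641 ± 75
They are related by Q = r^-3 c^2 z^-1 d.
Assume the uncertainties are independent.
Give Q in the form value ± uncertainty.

Relative error in a monomial: (δQ/Q)² = Σ (nᵢ · δxᵢ/xᵢ)².
  (-3·δr/r)² = (-3×0.0791)² = 0.0564;  (2·δc/c)² = (2×0.0551)² = 0.0121;  (-1·δz/z)² = (-1×0.0423)² = 0.00179;  (1·δd/d)² = (1×0.117)² = 0.0137
δQ/Q = √(0.0840) = 0.290
Q = 1.22e+05, so δQ = 0.290 × 1.22e+05 = 35300.

(1.22 ± 0.353) × 10^5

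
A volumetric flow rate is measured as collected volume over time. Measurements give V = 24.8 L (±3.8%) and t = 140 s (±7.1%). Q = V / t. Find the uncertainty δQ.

Products/powers → add relative errors in quadrature, weighted by exponent:
  (1·δV/V)² = (1×0.0380)² = 0.00144;  (-1·δt/t)² = (-1×0.0710)² = 0.00504
δQ/Q = √(0.00648) = 0.0805
Q = 0.177 L/s, so δQ = 0.0805 × 0.177 = 0.0143 L/s.

0.0143 L/s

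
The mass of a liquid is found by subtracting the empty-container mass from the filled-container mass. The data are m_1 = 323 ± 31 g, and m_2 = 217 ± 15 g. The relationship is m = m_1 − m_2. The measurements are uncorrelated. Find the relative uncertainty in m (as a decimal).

0.325

Sums and differences: (δm)² = Σ (cᵢ δxᵢ)².
  (δm_1)² = 961;  (δm_2)² = 225
δm = √(1190) = 34.4 g
m = 106 g, so δm/m = 34.4/106 = 0.325.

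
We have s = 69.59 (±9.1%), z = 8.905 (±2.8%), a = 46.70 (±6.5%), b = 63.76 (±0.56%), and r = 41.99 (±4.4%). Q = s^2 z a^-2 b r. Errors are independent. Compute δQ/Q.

Q is a product of powers, so relative uncertainties combine in quadrature:
  (2·δs/s)² = (2×0.0910)² = 0.0331;  (1·δz/z)² = (1×0.0280)² = 0.000784;  (-2·δa/a)² = (-2×0.0650)² = 0.0169;  (1·δb/b)² = (1×0.00560)² = 3.14e-05;  (1·δr/r)² = (1×0.0440)² = 0.00194
δQ/Q = √(0.0528) = 0.230

0.230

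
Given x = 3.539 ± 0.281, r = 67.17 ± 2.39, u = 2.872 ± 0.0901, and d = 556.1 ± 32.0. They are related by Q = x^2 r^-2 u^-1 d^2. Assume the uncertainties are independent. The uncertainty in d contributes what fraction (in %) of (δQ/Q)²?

29.8%

(δQ/Q)² = (2·δx/x)² + (-2·δr/r)² + (-1·δu/u)² + (2·δd/d)²
  x term: (2×0.0794)² = 0.0252
  r term: (-2×0.0356)² = 0.00506
  u term: (-1×0.0314)² = 0.000984
  d term: (2×0.0575)² = 0.0132
Total = 0.0445. Share from d = 0.0132/0.0445 = 0.298.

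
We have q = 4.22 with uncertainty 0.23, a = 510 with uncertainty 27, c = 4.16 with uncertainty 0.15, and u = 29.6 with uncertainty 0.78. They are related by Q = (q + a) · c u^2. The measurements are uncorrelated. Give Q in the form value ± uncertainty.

Let w = q + a = 514. δw = √(δq² + δa²) = √(0.0529 + 729) = 27.0, so δw/w = 0.0525.
Q is then a monomial in w, c, u:
δQ/Q = √((δw/w)² + (1·δc/c)² + (2·δu/u)²) = √(0.00276 + 0.00130 + 0.00278) = 0.0827
Q = 1.87e+06, so δQ = 0.0827 × 1.87e+06 = 1.55e+05.

(1.87 ± 0.155) × 10^6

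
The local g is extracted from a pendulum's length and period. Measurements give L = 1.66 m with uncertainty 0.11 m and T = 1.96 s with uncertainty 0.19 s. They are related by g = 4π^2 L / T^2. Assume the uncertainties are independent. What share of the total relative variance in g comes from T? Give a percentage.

(δg/g)² = (1·δL/L)² + (-2·δT/T)²
  L term: (1×0.0663)² = 0.00439
  T term: (-2×0.0969)² = 0.0376
Total = 0.0420. Share from T = 0.0376/0.0420 = 0.895.

89.5%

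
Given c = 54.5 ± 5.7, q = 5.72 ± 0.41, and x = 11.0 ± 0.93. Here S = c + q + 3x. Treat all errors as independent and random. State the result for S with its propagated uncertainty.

S is a linear combination, so absolute uncertainties add in quadrature:
  (δc)² = 32.5;  (δq)² = 0.168;  (3·δx)² = 7.78
δS = √(40.4) = 6.36
S = 93.2.

93.2 ± 6.36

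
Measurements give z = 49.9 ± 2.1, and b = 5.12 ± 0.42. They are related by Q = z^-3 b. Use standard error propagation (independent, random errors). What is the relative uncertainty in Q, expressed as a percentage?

For a monomial Q ∝ z^-3, b, fractional errors add in quadrature:
  (-3·δz/z)² = (-3×0.0421)² = 0.0159;  (1·δb/b)² = (1×0.0820)² = 0.00673
δQ/Q = √(0.0227) = 0.151

15.1%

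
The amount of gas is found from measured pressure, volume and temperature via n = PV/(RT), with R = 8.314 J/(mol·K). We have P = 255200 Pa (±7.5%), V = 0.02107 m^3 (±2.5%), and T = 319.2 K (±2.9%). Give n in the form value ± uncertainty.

2.026 ± 0.171 mol

Relative error in a monomial: (δn/n)² = Σ (nᵢ · δxᵢ/xᵢ)².
  (1·δP/P)² = (1×0.0750)² = 0.00562;  (1·δV/V)² = (1×0.0250)² = 0.000625;  (-1·δT/T)² = (-1×0.0290)² = 0.000841
δn/n = √(0.00709) = 0.0842
n = 2.026 mol, so δn = 0.0842 × 2.026 = 0.171 mol.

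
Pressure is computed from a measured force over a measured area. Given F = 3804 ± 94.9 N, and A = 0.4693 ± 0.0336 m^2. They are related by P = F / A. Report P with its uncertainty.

8106 ± 615 Pa

Since P is a product/quotient, work with relative uncertainties:
  (1·δF/F)² = (1×0.0249)² = 0.000622;  (-1·δA/A)² = (-1×0.0716)² = 0.00513
δP/P = √(0.00575) = 0.0758
P = 8106 Pa, so δP = 0.0758 × 8106 = 615 Pa.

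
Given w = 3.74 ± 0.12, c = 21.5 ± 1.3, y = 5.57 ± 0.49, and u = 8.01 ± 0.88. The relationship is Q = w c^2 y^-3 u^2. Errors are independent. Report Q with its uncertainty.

Q is a product of powers, so relative uncertainties combine in quadrature:
  (1·δw/w)² = (1×0.0321)² = 0.00103;  (2·δc/c)² = (2×0.0605)² = 0.0146;  (-3·δy/y)² = (-3×0.0880)² = 0.0697;  (2·δu/u)² = (2×0.110)² = 0.0483
δQ/Q = √(0.134) = 0.365
Q = 642, so δQ = 0.365 × 642 = 235.

642 ± 235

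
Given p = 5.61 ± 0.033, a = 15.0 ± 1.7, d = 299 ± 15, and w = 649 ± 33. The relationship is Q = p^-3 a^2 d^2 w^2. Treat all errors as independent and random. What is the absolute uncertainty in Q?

1.29e+10

Relative error in a monomial: (δQ/Q)² = Σ (nᵢ · δxᵢ/xᵢ)².
  (-3·δp/p)² = (-3×0.00588)² = 0.000311;  (2·δa/a)² = (2×0.113)² = 0.0514;  (2·δd/d)² = (2×0.0502)² = 0.0101;  (2·δw/w)² = (2×0.0508)² = 0.0103
δQ/Q = √(0.0721) = 0.269
Q = 4.8e+10, so δQ = 0.269 × 4.8e+10 = 1.29e+10.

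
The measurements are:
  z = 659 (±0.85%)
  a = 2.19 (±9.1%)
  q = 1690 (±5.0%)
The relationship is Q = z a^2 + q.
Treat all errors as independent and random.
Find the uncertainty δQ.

582

Let p = z·a^2 = 3160. δp/p = √((1·δz/z)² + (2·δa/a)²) = √(7.23e-05 + 0.0331) = 0.182, so δp = 576.
Q = p + q: δQ = √(δp² + δq²) = √(3.32e+05 + 7140) = 582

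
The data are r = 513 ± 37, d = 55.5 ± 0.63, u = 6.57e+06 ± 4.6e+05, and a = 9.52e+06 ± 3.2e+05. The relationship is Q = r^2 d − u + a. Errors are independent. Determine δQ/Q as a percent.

Let p = r^2·d = 1.46e+07. δp/p = √((2·δr/r)² + (1·δd/d)²) = √(0.0208 + 0.000129) = 0.145, so δp = 2.11e+06.
Q = p − u + a: δQ = √(δp² + δu² + δa²) = √(4.47e+12 + 2.12e+11 + 1.02e+11) = 2.19e+06
Q = 1.76e+07, so δQ/Q = 2.19e+06/1.76e+07 = 0.125.

12.5%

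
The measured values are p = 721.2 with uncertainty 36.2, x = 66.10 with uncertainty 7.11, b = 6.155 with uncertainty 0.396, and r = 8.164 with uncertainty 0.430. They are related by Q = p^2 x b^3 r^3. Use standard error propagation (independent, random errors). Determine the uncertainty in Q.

Products/powers → add relative errors in quadrature, weighted by exponent:
  (2·δp/p)² = (2×0.0502)² = 0.0101;  (1·δx/x)² = (1×0.108)² = 0.0116;  (3·δb/b)² = (3×0.0643)² = 0.0373;  (3·δr/r)² = (3×0.0527)² = 0.0250
δQ/Q = √(0.0839) = 0.290
Q = 4.362e+12, so δQ = 0.290 × 4.362e+12 = 1.26e+12.

1.26e+12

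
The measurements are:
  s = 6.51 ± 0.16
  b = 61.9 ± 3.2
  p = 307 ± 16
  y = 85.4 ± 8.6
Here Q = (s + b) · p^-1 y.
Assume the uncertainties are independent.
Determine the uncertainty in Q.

2.33

Let u = s + b = 68.4. δu = √(δs² + δb²) = √(0.0256 + 10.2) = 3.20, so δu/u = 0.0468.
Q is then a monomial in u, p, y:
δQ/Q = √((δu/u)² + (-1·δp/p)² + (1·δy/y)²) = √(0.00219 + 0.00272 + 0.0101) = 0.123
Q = 19.0, so δQ = 0.123 × 19.0 = 2.33.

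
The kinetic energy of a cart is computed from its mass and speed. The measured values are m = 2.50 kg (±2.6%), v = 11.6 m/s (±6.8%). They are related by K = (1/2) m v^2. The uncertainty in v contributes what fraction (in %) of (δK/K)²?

(δK/K)² = (1·δm/m)² + (2·δv/v)²
  m term: (1×0.0260)² = 0.000676
  v term: (2×0.0680)² = 0.0185
Total = 0.0192. Share from v = 0.0185/0.0192 = 0.965.

96.5%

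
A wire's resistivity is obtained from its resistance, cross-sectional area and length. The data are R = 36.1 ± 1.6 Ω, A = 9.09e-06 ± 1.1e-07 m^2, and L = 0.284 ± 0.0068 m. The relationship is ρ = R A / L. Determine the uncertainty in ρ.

Since ρ is a product/quotient, work with relative uncertainties:
  (1·δR/R)² = (1×0.0443)² = 0.00196;  (1·δA/A)² = (1×0.0121)² = 0.000146;  (-1·δL/L)² = (-1×0.0239)² = 0.000573
δρ/ρ = √(0.00268) = 0.0518
ρ = 0.00116 Ω·m, so δρ = 0.0518 × 0.00116 = 5.99e-05 Ω·m.

5.99e-05 Ω·m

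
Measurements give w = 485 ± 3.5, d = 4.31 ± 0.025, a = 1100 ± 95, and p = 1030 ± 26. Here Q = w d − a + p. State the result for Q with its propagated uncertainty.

Let h = w·d = 2090. δh/h = √((1·δw/w)² + (1·δd/d)²) = √(5.21e-05 + 3.36e-05) = 0.00926, so δh = 19.4.
Q = h − a + p: δQ = √(δh² + δa² + δp²) = √(375 + 9020 + 676) = 100
Q = 2020.

2020 ± 100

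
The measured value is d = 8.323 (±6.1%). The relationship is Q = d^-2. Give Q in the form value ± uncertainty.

0.01444 ± 0.00176

Q ∝ d^-2, so δQ/Q = |-2| · δd/d = 2 × 0.0610 = 0.122.
Q = 0.01444, so δQ = 0.122 × 0.01444 = 0.00176.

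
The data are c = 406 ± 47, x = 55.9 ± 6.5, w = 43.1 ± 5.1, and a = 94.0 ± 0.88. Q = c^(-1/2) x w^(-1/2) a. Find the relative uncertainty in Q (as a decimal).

0.143

Since Q is a product/quotient, work with relative uncertainties:
  (−½·δc/c)² = (-0.5×0.116)² = 0.00335;  (1·δx/x)² = (1×0.116)² = 0.0135;  (−½·δw/w)² = (-0.5×0.118)² = 0.00350;  (1·δa/a)² = (1×0.00936)² = 8.76e-05
δQ/Q = √(0.0205) = 0.143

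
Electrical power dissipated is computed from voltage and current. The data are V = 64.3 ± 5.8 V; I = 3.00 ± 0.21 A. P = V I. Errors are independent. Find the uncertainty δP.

22.0 W

Each factor contributes (exponent × relative error)² to (δP/P)²:
  (1·δV/V)² = (1×0.0902)² = 0.00814;  (1·δI/I)² = (1×0.0700)² = 0.00490
δP/P = √(0.0130) = 0.114
P = 193 W, so δP = 0.114 × 193 = 22.0 W.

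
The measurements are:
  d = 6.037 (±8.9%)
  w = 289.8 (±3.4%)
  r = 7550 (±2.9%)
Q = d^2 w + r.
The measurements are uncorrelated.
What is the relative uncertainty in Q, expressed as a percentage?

Let p = d^2·w = 10560. δp/p = √((2·δd/d)² + (1·δw/w)²) = √(0.0317 + 0.00116) = 0.181, so δp = 1910.
Q = p + r: δQ = √(δp² + δr²) = √(3.66e+06 + 47900) = 1930
Q = 18110, so δQ/Q = 1930/18110 = 0.106.

10.6%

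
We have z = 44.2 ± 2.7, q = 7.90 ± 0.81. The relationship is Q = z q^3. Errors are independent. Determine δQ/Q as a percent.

31.4%

For a monomial Q ∝ z, q^3, fractional errors add in quadrature:
  (1·δz/z)² = (1×0.0611)² = 0.00373;  (3·δq/q)² = (3×0.103)² = 0.0946
δQ/Q = √(0.0983) = 0.314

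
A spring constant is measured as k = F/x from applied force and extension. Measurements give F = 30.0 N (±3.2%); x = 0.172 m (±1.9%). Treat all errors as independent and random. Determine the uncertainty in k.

6.49 N/m

Relative error in a monomial: (δk/k)² = Σ (nᵢ · δxᵢ/xᵢ)².
  (1·δF/F)² = (1×0.0320)² = 0.00102;  (-1·δx/x)² = (-1×0.0190)² = 0.000361
δk/k = √(0.00138) = 0.0372
k = 174 N/m, so δk = 0.0372 × 174 = 6.49 N/m.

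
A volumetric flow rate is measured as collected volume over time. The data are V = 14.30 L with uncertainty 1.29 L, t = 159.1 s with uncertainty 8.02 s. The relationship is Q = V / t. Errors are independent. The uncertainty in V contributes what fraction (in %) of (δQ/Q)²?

(δQ/Q)² = (1·δV/V)² + (-1·δt/t)²
  V term: (1×0.0902)² = 0.00814
  t term: (-1×0.0504)² = 0.00254
Total = 0.0107. Share from V = 0.00814/0.0107 = 0.762.

76.2%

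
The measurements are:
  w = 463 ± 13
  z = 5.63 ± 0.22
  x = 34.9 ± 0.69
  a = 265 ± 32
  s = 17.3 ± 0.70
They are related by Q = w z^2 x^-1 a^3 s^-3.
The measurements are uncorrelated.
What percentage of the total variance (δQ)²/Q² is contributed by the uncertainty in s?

9.61%

(δQ/Q)² = (1·δw/w)² + (2·δz/z)² + (-1·δx/x)² + (3·δa/a)² + (-3·δs/s)²
  w term: (1×0.0281)² = 0.000788
  z term: (2×0.0391)² = 0.00611
  x term: (-1×0.0198)² = 0.000391
  a term: (3×0.121)² = 0.131
  s term: (-3×0.0405)² = 0.0147
Total = 0.153. Share from s = 0.0147/0.153 = 0.0961.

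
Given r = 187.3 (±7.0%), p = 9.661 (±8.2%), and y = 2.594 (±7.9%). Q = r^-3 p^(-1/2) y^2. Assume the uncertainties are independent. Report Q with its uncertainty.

Since Q is a product/quotient, work with relative uncertainties:
  (-3·δr/r)² = (-3×0.0700)² = 0.0441;  (−½·δp/p)² = (-0.5×0.0820)² = 0.00168;  (2·δy/y)² = (2×0.0790)² = 0.0250
δQ/Q = √(0.0707) = 0.266
Q = 3.295e-07, so δQ = 0.266 × 3.295e-07 = 8.76e-08.

(3.295 ± 0.876) × 10^-7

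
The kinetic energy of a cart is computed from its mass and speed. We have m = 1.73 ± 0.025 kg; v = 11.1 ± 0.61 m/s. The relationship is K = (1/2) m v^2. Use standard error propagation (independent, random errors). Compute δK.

K is a product of powers, so relative uncertainties combine in quadrature:
  (1·δm/m)² = (1×0.0145)² = 0.000209;  (2·δv/v)² = (2×0.0550)² = 0.0121
δK/K = √(0.0123) = 0.111
K = 107 J, so δK = 0.111 × 107 = 11.8 J.

11.8 J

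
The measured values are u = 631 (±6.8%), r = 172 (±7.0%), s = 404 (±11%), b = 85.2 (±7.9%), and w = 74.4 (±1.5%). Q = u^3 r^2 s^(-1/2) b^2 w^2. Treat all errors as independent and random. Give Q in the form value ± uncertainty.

Since Q is a product/quotient, work with relative uncertainties:
  (3·δu/u)² = (3×0.0680)² = 0.0416;  (2·δr/r)² = (2×0.0700)² = 0.0196;  (−½·δs/s)² = (-0.5×0.110)² = 0.00302;  (2·δb/b)² = (2×0.0790)² = 0.0250;  (2·δw/w)² = (2×0.0150)² = 0.000900
δQ/Q = √(0.0901) = 0.300
Q = 1.49e+19, so δQ = 0.300 × 1.49e+19 = 4.46e+18.

(1.49 ± 0.446) × 10^19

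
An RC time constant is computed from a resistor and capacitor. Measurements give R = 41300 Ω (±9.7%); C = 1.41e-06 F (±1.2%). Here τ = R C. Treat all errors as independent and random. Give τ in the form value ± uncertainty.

Relative error in a monomial: (δτ/τ)² = Σ (nᵢ · δxᵢ/xᵢ)².
  (1·δR/R)² = (1×0.0970)² = 0.00941;  (1·δC/C)² = (1×0.0120)² = 0.000144
δτ/τ = √(0.00955) = 0.0977
τ = 0.0582 s, so δτ = 0.0977 × 0.0582 = 0.00569 s.

0.0582 ± 0.00569 s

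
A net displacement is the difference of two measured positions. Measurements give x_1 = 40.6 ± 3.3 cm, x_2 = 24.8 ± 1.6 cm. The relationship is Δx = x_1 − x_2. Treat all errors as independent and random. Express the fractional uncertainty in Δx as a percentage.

Each term contributes (cᵢ δxᵢ)² to (δΔx)²:
  (δx_1)² = 10.9;  (δx_2)² = 2.56
δΔx = √(13.4) = 3.67 cm
Δx = 15.8 cm, so δΔx/Δx = 3.67/15.8 = 0.232.

23.2%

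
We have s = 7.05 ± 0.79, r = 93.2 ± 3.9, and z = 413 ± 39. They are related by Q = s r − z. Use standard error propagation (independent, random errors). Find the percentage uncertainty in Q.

Let p = s·r = 657. δp/p = √((1·δs/s)² + (1·δr/r)²) = √(0.0126 + 0.00175) = 0.120, so δp = 78.6.
Q = p − z: δQ = √(δp² + δz²) = √(6180 + 1520) = 87.7
Q = 244, so δQ/Q = 87.7/244 = 0.359.

35.9%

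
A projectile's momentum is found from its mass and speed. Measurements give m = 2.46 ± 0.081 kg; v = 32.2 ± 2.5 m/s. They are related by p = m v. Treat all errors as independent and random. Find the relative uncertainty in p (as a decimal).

0.0843

Relative error in a monomial: (δp/p)² = Σ (nᵢ · δxᵢ/xᵢ)².
  (1·δm/m)² = (1×0.0329)² = 0.00108;  (1·δv/v)² = (1×0.0776)² = 0.00603
δp/p = √(0.00711) = 0.0843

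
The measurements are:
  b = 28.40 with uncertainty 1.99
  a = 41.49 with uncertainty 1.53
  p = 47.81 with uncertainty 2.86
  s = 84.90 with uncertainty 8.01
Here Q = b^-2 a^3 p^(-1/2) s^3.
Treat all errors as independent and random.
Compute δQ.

Q is a product of powers, so relative uncertainties combine in quadrature:
  (-2·δb/b)² = (-2×0.0701)² = 0.0196;  (3·δa/a)² = (3×0.0369)² = 0.0122;  (−½·δp/p)² = (-0.5×0.0598)² = 0.000895;  (3·δs/s)² = (3×0.0943)² = 0.0801
δQ/Q = √(0.113) = 0.336
Q = 7.837e+06, so δQ = 0.336 × 7.837e+06 = 2.63e+06.

2.63e+06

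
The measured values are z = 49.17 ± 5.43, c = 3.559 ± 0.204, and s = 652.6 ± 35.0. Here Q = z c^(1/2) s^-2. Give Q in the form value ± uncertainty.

(2.178 ± 0.341) × 10^-4

Q is a product of powers, so relative uncertainties combine in quadrature:
  (1·δz/z)² = (1×0.110)² = 0.0122;  (½·δc/c)² = (0.5×0.0573)² = 0.000821;  (-2·δs/s)² = (-2×0.0536)² = 0.0115
δQ/Q = √(0.0245) = 0.157
Q = 0.0002178, so δQ = 0.157 × 0.0002178 = 3.41e-05.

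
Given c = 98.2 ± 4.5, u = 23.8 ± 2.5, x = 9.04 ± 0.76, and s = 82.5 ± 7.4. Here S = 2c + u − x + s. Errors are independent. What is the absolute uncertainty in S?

S is a linear combination, so absolute uncertainties add in quadrature:
  (2·δc)² = 81.0;  (δu)² = 6.25;  (δx)² = 0.578;  (δs)² = 54.8
δS = √(143) = 11.9

11.9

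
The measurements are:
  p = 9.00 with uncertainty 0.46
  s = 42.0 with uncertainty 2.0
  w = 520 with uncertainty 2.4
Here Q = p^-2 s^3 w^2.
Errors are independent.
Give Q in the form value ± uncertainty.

Each factor contributes (exponent × relative error)² to (δQ/Q)²:
  (-2·δp/p)² = (-2×0.0511)² = 0.0104;  (3·δs/s)² = (3×0.0476)² = 0.0204;  (2·δw/w)² = (2×0.00462)² = 8.52e-05
δQ/Q = √(0.0309) = 0.176
Q = 2.47e+08, so δQ = 0.176 × 2.47e+08 = 4.35e+07.

(2.47 ± 0.435) × 10^8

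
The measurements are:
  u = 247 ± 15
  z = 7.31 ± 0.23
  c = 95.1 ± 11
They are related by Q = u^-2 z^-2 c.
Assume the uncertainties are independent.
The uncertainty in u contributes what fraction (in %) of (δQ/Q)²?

46.0%

(δQ/Q)² = (-2·δu/u)² + (-2·δz/z)² + (1·δc/c)²
  u term: (-2×0.0607)² = 0.0148
  z term: (-2×0.0315)² = 0.00396
  c term: (1×0.116)² = 0.0134
Total = 0.0321. Share from u = 0.0148/0.0321 = 0.460.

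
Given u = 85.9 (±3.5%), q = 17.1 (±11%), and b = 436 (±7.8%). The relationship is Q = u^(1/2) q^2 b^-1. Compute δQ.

Products/powers → add relative errors in quadrature, weighted by exponent:
  (½·δu/u)² = (0.5×0.0350)² = 0.000306;  (2·δq/q)² = (2×0.110)² = 0.0484;  (-1·δb/b)² = (-1×0.0780)² = 0.00608
δQ/Q = √(0.0548) = 0.234
Q = 6.22, so δQ = 0.234 × 6.22 = 1.45.

1.45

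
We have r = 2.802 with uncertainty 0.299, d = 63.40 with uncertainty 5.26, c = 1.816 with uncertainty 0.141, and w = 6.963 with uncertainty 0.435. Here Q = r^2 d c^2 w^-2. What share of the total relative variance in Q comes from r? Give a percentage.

(δQ/Q)² = (2·δr/r)² + (1·δd/d)² + (2·δc/c)² + (-2·δw/w)²
  r term: (2×0.107)² = 0.0455
  d term: (1×0.0830)² = 0.00688
  c term: (2×0.0776)² = 0.0241
  w term: (-2×0.0625)² = 0.0156
Total = 0.0922. Share from r = 0.0455/0.0922 = 0.494.

49.4%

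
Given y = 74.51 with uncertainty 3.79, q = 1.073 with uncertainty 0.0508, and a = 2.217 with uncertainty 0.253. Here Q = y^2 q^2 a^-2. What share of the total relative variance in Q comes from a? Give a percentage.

73.0%

(δQ/Q)² = (2·δy/y)² + (2·δq/q)² + (-2·δa/a)²
  y term: (2×0.0509)² = 0.0103
  q term: (2×0.0473)² = 0.00897
  a term: (-2×0.114)² = 0.0521
Total = 0.0714. Share from a = 0.0521/0.0714 = 0.730.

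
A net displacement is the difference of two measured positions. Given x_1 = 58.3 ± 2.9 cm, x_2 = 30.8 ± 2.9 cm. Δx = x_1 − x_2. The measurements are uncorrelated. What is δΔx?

4.10 cm

Absolute uncertainties add in quadrature for a linear combination:
  (δx_1)² = 8.41;  (δx_2)² = 8.41
δΔx = √(16.8) = 4.10 cm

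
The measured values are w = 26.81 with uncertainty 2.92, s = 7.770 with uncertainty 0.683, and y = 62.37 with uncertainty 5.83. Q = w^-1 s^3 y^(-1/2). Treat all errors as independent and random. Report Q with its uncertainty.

Relative error in a monomial: (δQ/Q)² = Σ (nᵢ · δxᵢ/xᵢ)².
  (-1·δw/w)² = (-1×0.109)² = 0.0119;  (3·δs/s)² = (3×0.0879)² = 0.0695;  (−½·δy/y)² = (-0.5×0.0935)² = 0.00218
δQ/Q = √(0.0836) = 0.289
Q = 2.216, so δQ = 0.289 × 2.216 = 0.641.

2.216 ± 0.641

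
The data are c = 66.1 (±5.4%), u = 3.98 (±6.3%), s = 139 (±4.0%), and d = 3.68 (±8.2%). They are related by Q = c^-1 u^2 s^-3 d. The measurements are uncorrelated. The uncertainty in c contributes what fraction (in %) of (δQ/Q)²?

7.31%

(δQ/Q)² = (-1·δc/c)² + (2·δu/u)² + (-3·δs/s)² + (1·δd/d)²
  c term: (-1×0.0540)² = 0.00292
  u term: (2×0.0630)² = 0.0159
  s term: (-3×0.0400)² = 0.0144
  d term: (1×0.0820)² = 0.00672
Total = 0.0399. Share from c = 0.00292/0.0399 = 0.0731.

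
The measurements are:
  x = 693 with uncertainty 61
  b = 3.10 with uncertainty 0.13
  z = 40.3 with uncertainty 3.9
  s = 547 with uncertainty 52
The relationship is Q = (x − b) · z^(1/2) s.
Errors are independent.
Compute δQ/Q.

Let u = x − b = 690. δu = √(δx² + δb²) = √(3720 + 0.0169) = 61.0, so δu/u = 0.0884.
Q is then a monomial in u, z, s:
δQ/Q = √((δu/u)² + (½·δz/z)² + (1·δs/s)²) = √(0.00782 + 0.00234 + 0.00904) = 0.139

0.139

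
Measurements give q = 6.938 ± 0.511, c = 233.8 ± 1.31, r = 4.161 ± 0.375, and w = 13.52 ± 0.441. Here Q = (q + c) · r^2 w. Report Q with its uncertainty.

Let u = q + c = 240.7. δu = √(δq² + δc²) = √(0.261 + 1.72) = 1.41, so δu/u = 0.00584.
Q is then a monomial in u, r, w:
δQ/Q = √((δu/u)² + (2·δr/r)² + (1·δw/w)²) = √(3.41e-05 + 0.0325 + 0.00106) = 0.183
Q = 56350, so δQ = 0.183 × 56350 = 10300.

56350 ± 10300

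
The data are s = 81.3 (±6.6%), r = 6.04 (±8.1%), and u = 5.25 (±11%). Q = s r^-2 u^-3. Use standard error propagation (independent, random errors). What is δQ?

Each factor contributes (exponent × relative error)² to (δQ/Q)²:
  (1·δs/s)² = (1×0.0660)² = 0.00436;  (-2·δr/r)² = (-2×0.0810)² = 0.0262;  (-3·δu/u)² = (-3×0.110)² = 0.109
δQ/Q = √(0.140) = 0.373
Q = 0.0154, so δQ = 0.373 × 0.0154 = 0.00575.

0.00575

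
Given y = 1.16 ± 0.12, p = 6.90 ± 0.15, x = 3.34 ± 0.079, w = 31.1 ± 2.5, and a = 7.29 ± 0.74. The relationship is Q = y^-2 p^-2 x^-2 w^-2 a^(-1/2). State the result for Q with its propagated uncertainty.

(5.36 ± 1.47) × 10^-7

Products/powers → add relative errors in quadrature, weighted by exponent:
  (-2·δy/y)² = (-2×0.103)² = 0.0428;  (-2·δp/p)² = (-2×0.0217)² = 0.00189;  (-2·δx/x)² = (-2×0.0237)² = 0.00224;  (-2·δw/w)² = (-2×0.0804)² = 0.0258;  (−½·δa/a)² = (-0.5×0.102)² = 0.00258
δQ/Q = √(0.0754) = 0.275
Q = 5.36e-07, so δQ = 0.275 × 5.36e-07 = 1.47e-07.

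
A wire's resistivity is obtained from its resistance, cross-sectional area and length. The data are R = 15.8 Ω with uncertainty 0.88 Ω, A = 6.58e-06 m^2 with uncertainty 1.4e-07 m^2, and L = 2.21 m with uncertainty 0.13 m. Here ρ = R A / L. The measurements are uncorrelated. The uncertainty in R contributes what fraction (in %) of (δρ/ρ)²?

44.2%

(δρ/ρ)² = (1·δR/R)² + (1·δA/A)² + (-1·δL/L)²
  R term: (1×0.0557)² = 0.00310
  A term: (1×0.0213)² = 0.000453
  L term: (-1×0.0588)² = 0.00346
Total = 0.00701. Share from R = 0.00310/0.00701 = 0.442.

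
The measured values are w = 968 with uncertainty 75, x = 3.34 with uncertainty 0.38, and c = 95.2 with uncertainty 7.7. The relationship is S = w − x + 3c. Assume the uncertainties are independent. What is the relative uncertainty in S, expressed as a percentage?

Absolute uncertainties add in quadrature for a linear combination:
  (δw)² = 5620;  (δx)² = 0.144;  (3·δc)² = 534
δS = √(6160) = 78.5
S = 1250, so δS/S = 78.5/1250 = 0.0628.

6.28%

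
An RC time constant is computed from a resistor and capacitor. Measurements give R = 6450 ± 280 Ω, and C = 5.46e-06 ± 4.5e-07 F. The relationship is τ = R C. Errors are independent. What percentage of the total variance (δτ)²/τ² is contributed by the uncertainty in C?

(δτ/τ)² = (1·δR/R)² + (1·δC/C)²
  R term: (1×0.0434)² = 0.00188
  C term: (1×0.0824)² = 0.00679
Total = 0.00868. Share from C = 0.00679/0.00868 = 0.783.

78.3%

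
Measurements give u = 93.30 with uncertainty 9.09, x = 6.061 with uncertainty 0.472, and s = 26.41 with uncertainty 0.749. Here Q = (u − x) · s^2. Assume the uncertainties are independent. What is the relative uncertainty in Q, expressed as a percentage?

Let w = u − x = 87.24. δw = √(δu² + δx²) = √(82.6 + 0.223) = 9.10, so δw/w = 0.104.
Q is then a monomial in w, s:
δQ/Q = √((δw/w)² + (2·δs/s)²) = √(0.0109 + 0.00322) = 0.119

11.9%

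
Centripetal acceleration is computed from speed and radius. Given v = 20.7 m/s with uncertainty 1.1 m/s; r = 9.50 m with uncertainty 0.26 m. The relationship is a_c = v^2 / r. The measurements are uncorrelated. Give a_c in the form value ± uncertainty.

For a monomial a_c ∝ v^2, r^-1, fractional errors add in quadrature:
  (2·δv/v)² = (2×0.0531)² = 0.0113;  (-1·δr/r)² = (-1×0.0274)² = 0.000749
δa_c/a_c = √(0.0120) = 0.110
a_c = 45.1 m/s^2, so δa_c = 0.110 × 45.1 = 4.95 m/s^2.

45.1 ± 4.95 m/s^2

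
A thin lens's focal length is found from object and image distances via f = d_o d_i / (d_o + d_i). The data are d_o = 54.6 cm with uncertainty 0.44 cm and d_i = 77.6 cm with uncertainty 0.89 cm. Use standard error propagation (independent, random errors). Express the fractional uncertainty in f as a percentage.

0.669%

∂f/∂d_o = (d_i/(d_o+d_i))² = 0.345;  ∂f/∂d_i = (d_o/(d_o+d_i))² = 0.171
δf = √((∂f/∂d_o · δd_o)² + (∂f/∂d_i · δd_i)²) = √(0.0230 + 0.0230) = 0.215 cm
f = 32.0 cm, so δf/f = 0.215/32.0 = 0.00669.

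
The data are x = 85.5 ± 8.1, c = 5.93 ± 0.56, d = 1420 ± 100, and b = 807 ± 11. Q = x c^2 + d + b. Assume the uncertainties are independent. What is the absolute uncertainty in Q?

643

Let p = x·c^2 = 3010. δp/p = √((1·δx/x)² + (2·δc/c)²) = √(0.00898 + 0.0357) = 0.211, so δp = 635.
Q = p + d + b: δQ = √(δp² + δd² + δb²) = √(4.04e+05 + 10000 + 121) = 643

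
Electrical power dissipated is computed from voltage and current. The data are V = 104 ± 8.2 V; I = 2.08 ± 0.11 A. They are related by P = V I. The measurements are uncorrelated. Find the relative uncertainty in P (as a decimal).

0.0949

P is a product of powers, so relative uncertainties combine in quadrature:
  (1·δV/V)² = (1×0.0788)² = 0.00622;  (1·δI/I)² = (1×0.0529)² = 0.00280
δP/P = √(0.00901) = 0.0949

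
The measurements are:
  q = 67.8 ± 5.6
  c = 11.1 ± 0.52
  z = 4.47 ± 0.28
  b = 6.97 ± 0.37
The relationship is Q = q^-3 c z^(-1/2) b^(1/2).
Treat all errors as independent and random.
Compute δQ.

1.14e-05

Relative error in a monomial: (δQ/Q)² = Σ (nᵢ · δxᵢ/xᵢ)².
  (-3·δq/q)² = (-3×0.0826)² = 0.0614;  (1·δc/c)² = (1×0.0468)² = 0.00219;  (−½·δz/z)² = (-0.5×0.0626)² = 0.000981;  (½·δb/b)² = (0.5×0.0531)² = 0.000704
δQ/Q = √(0.0653) = 0.255
Q = 4.45e-05, so δQ = 0.255 × 4.45e-05 = 1.14e-05.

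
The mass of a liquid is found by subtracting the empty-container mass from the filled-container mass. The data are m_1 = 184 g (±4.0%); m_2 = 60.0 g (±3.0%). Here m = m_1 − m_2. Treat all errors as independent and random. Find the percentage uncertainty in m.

6.11%

Each term contributes (cᵢ δxᵢ)² to (δm)²:
  (δm_1)² = 54.2;  (δm_2)² = 3.24
δm = √(57.4) = 7.58 g
m = 124 g, so δm/m = 7.58/124 = 0.0611.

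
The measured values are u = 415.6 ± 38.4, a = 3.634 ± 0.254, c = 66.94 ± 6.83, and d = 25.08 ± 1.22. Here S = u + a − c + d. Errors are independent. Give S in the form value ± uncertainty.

377.4 ± 39.0

Absolute uncertainties add in quadrature for a linear combination:
  (δu)² = 1470;  (δa)² = 0.0645;  (δc)² = 46.6;  (δd)² = 1.49
δS = √(1520) = 39.0
S = 377.4.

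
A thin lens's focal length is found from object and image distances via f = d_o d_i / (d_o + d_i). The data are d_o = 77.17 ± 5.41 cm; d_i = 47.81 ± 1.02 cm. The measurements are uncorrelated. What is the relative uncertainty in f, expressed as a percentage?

2.99%

∂f/∂d_o = (d_i/(d_o+d_i))² = 0.146;  ∂f/∂d_i = (d_o/(d_o+d_i))² = 0.381
δf = √((∂f/∂d_o · δd_o)² + (∂f/∂d_i · δd_i)²) = √(0.627 + 0.151) = 0.882 cm
f = 29.52 cm, so δf/f = 0.882/29.52 = 0.0299.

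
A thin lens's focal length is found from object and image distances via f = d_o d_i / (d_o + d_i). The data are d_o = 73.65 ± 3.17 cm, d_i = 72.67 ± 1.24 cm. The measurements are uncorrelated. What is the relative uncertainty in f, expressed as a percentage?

∂f/∂d_o = (d_i/(d_o+d_i))² = 0.247;  ∂f/∂d_i = (d_o/(d_o+d_i))² = 0.253
δf = √((∂f/∂d_o · δd_o)² + (∂f/∂d_i · δd_i)²) = √(0.611 + 0.0987) = 0.843 cm
f = 36.58 cm, so δf/f = 0.843/36.58 = 0.0230.

2.30%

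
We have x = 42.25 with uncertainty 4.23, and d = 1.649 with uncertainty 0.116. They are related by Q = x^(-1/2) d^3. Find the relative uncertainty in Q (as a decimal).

Q is a product of powers, so relative uncertainties combine in quadrature:
  (−½·δx/x)² = (-0.5×0.100)² = 0.00251;  (3·δd/d)² = (3×0.0703)² = 0.0445
δQ/Q = √(0.0470) = 0.217

0.217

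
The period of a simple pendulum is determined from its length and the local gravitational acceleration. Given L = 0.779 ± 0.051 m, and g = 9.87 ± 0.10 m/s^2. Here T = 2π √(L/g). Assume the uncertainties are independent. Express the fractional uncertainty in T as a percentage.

3.31%

Relative error in a monomial: (δT/T)² = Σ (nᵢ · δxᵢ/xᵢ)².
  (½·δL/L)² = (0.5×0.0655)² = 0.00107;  (−½·δg/g)² = (-0.5×0.0101)² = 2.57e-05
δT/T = √(0.00110) = 0.0331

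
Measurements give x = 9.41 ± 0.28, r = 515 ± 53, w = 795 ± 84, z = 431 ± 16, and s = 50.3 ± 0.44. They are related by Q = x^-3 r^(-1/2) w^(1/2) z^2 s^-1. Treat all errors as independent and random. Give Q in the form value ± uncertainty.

Q is a product of powers, so relative uncertainties combine in quadrature:
  (-3·δx/x)² = (-3×0.0298)² = 0.00797;  (−½·δr/r)² = (-0.5×0.103)² = 0.00265;  (½·δw/w)² = (0.5×0.106)² = 0.00279;  (2·δz/z)² = (2×0.0371)² = 0.00551;  (-1·δs/s)² = (-1×0.00875)² = 7.65e-05
δQ/Q = √(0.0190) = 0.138
Q = 5.51, so δQ = 0.138 × 5.51 = 0.759.

5.51 ± 0.759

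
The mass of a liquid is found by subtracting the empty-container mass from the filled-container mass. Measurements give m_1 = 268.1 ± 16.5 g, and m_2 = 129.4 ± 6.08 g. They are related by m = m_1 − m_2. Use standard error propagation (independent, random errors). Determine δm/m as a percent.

12.7%

m is a linear combination, so absolute uncertainties add in quadrature:
  (δm_1)² = 272;  (δm_2)² = 37.0
δm = √(309) = 17.6 g
m = 138.7 g, so δm/m = 17.6/138.7 = 0.127.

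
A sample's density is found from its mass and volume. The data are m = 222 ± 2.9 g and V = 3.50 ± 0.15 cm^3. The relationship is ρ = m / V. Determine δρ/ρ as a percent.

ρ is a product of powers, so relative uncertainties combine in quadrature:
  (1·δm/m)² = (1×0.0131)² = 0.000171;  (-1·δV/V)² = (-1×0.0429)² = 0.00184
δρ/ρ = √(0.00201) = 0.0448

4.48%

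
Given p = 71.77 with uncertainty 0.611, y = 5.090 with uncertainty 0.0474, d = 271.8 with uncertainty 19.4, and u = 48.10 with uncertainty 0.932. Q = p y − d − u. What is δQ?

20.0

Let w = p·y = 365.3. δw/w = √((1·δp/p)² + (1·δy/y)²) = √(7.25e-05 + 8.67e-05) = 0.0126, so δw = 4.61.
Q = w − d − u: δQ = √(δw² + δd² + δu²) = √(21.2 + 376 + 0.869) = 20.0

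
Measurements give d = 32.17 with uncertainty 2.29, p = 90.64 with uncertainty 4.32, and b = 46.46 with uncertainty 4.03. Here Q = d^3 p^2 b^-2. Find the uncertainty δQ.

36900

Relative error in a monomial: (δQ/Q)² = Σ (nᵢ · δxᵢ/xᵢ)².
  (3·δd/d)² = (3×0.0712)² = 0.0456;  (2·δp/p)² = (2×0.0477)² = 0.00909;  (-2·δb/b)² = (-2×0.0867)² = 0.0301
δQ/Q = √(0.0848) = 0.291
Q = 126700, so δQ = 0.291 × 126700 = 36900.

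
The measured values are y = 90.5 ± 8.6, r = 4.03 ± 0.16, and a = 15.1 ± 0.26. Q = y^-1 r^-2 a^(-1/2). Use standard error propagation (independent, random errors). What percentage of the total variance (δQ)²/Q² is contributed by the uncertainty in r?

(δQ/Q)² = (-1·δy/y)² + (-2·δr/r)² + (−½·δa/a)²
  y term: (-1×0.0950)² = 0.00903
  r term: (-2×0.0397)² = 0.00631
  a term: (-0.5×0.0172)² = 7.41e-05
Total = 0.0154. Share from r = 0.00631/0.0154 = 0.409.

40.9%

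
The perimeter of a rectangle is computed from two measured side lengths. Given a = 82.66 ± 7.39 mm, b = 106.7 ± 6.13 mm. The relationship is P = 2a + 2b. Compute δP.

Sums and differences: (δP)² = Σ (cᵢ δxᵢ)².
  (2·δa)² = 218;  (2·δb)² = 150
δP = √(369) = 19.2 mm

19.2 mm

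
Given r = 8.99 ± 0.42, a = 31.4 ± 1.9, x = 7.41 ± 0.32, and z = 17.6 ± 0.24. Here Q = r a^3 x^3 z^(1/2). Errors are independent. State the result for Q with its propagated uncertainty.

Each factor contributes (exponent × relative error)² to (δQ/Q)²:
  (1·δr/r)² = (1×0.0467)² = 0.00218;  (3·δa/a)² = (3×0.0605)² = 0.0330;  (3·δx/x)² = (3×0.0432)² = 0.0168;  (½·δz/z)² = (0.5×0.0136)² = 4.65e-05
δQ/Q = √(0.0520) = 0.228
Q = 4.75e+08, so δQ = 0.228 × 4.75e+08 = 1.08e+08.

(4.75 ± 1.08) × 10^8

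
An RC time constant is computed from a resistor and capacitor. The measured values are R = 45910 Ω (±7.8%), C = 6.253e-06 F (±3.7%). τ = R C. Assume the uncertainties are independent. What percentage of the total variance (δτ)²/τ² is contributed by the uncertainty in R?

81.6%

(δτ/τ)² = (1·δR/R)² + (1·δC/C)²
  R term: (1×0.0780)² = 0.00608
  C term: (1×0.0370)² = 0.00137
Total = 0.00745. Share from R = 0.00608/0.00745 = 0.816.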